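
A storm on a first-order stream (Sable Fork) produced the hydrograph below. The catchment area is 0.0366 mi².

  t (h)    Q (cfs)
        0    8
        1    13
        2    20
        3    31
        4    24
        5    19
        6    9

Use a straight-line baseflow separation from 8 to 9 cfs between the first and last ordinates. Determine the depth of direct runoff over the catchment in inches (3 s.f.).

Direct runoff: 0.00, 4.83, 11.67, 22.50, 15.33, 10.17, 0.00 cfs; ΣQ_DR = 64.50 cfs.
V = ΣQ_DR · Δt = 64.50 × 3600 s = 2.322 × 10^5 ft³.
Over A = 0.0366 mi², depth = V / A = 2.73 in.

d ≈ 2.73 in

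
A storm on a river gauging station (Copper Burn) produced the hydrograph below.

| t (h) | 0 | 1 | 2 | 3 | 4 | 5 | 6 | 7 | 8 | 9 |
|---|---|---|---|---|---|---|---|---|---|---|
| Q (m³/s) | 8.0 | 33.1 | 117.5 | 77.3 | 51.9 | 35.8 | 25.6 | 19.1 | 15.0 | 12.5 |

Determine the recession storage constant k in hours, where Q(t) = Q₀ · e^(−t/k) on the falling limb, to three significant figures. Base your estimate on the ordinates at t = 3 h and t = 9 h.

k ≈ 3.29 h

On the falling limb, Q drops from 77.3 to 12.5 m³/s between t = 3 h and t = 9 h (Δt = 6 h).
k = −Δt / ln(Q₂/Q₁) = −6 / ln(12.5/77.3) = 3.29 h.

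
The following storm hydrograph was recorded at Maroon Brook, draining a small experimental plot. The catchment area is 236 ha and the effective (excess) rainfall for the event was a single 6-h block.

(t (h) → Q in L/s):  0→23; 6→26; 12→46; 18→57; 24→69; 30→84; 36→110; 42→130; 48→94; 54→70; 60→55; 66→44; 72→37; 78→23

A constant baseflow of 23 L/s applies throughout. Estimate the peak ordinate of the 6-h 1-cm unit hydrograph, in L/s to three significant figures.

Direct runoff: 0.0, 3.0, 23.0, 34.0, 46.0, 61.0, 87.0, 107.0, 71.0, 47.0, 32.0, 21.0, 14.0, 0.0 L/s; ΣQ_DR = 546.0 L/s, peak = 107.0 L/s.
Runoff depth d = ΣQ_DR·Δt / A = 546.0 × 21600 / (236 ha) = 4.997 mm.
The 1-cm UH is the DRH scaled by (10 mm)/d, so U_p = 107.0 × 10/4.997 = 214 L/s.

U_p ≈ 214 L/s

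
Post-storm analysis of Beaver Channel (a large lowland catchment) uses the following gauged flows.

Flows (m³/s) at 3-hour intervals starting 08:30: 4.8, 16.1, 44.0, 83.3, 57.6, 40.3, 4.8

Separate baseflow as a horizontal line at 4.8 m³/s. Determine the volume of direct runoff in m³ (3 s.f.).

V ≈ 2.35 × 10^6 m³

Direct-runoff ordinates (Q − Q_b): 0.0, 11.3, 39.2, 78.5, 52.8, 35.5, 0.0 m³/s.
ΣQ_DR = 217.3 m³/s.
With Δt = 3 h = 10800 s, V = ΣQ_DR · Δt = 217.3 × 10800 = 2.35 × 10^6 m³.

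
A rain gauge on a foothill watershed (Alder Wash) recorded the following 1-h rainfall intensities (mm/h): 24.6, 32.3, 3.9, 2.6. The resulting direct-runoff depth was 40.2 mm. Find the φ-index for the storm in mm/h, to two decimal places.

Only the 2 blocks with intensity above φ contribute runoff: 24.6, 32.3 mm/h.
Σ(I−φ)·Δt = d  ⇒  (24.6+32.3 − 2φ)·1 = 40.2
φ = (56.90 − 40.2/1) / 2 = 8.35 mm/h.

φ ≈ 8.35 mm/h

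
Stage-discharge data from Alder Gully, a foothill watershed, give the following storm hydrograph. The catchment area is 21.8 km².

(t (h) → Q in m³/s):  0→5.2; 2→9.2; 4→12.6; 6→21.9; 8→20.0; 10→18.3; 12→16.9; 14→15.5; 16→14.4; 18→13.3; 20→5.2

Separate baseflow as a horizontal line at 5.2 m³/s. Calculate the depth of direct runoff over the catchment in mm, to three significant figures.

Direct runoff: 0.0, 4.0, 7.4, 16.7, 14.8, 13.1, 11.7, 10.3, 9.2, 8.1, 0.0 m³/s; ΣQ_DR = 95.30 m³/s.
V = ΣQ_DR · Δt = 95.30 × 7200 s = 6.862 × 10^5 m³.
Over A = 21.8 km², depth = V / A = 31.5 mm.

d ≈ 31.5 mm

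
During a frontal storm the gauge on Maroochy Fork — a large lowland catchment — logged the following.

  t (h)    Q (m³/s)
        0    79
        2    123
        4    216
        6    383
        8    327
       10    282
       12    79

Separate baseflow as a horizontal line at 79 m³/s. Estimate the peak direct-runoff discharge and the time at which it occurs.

Q_p = 304.0 m³/s at t = 6 h

Subtracting baseflow gives direct-runoff ordinates: 0.0, 44.0, 137.0, 304.0, 248.0, 203.0, 0.0 m³/s.
The maximum is 304.0 m³/s, occurring at the reading for t = 6 h.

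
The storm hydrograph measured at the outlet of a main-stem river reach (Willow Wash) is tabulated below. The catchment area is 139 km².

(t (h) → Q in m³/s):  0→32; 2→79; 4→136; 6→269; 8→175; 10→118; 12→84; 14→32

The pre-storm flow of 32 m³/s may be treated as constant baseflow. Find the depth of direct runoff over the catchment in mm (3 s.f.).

d ≈ 34.7 mm

Direct runoff: 0.0, 47.0, 104.0, 237.0, 143.0, 86.0, 52.0, 0.0 m³/s; ΣQ_DR = 669.0 m³/s.
V = ΣQ_DR · Δt = 669.0 × 7200 s = 4.817 × 10^6 m³.
Over A = 139 km², depth = V / A = 34.7 mm.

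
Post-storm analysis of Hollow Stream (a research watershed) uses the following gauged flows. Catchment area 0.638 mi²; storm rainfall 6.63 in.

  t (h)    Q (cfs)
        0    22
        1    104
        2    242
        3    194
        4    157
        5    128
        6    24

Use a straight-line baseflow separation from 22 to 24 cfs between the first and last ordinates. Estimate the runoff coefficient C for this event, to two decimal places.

C ≈ 0.26

ΣQ_DR = 710.0 cfs; V = ΣQ_DR·Δt = 2.556 × 10^6 ft³.
Runoff depth d = V / A = 1.724 in.
C = d / P = 1.724 / 6.63 = 0.26.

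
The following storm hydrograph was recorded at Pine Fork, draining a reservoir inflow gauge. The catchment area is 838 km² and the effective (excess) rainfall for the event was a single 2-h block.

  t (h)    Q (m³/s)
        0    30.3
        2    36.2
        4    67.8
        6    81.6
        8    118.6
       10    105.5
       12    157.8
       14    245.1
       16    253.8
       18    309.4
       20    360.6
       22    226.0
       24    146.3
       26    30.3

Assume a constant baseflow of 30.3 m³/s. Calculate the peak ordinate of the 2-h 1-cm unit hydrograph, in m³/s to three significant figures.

U_p ≈ 220 m³/s

Direct runoff: 0.0, 5.9, 37.5, 51.3, 88.3, 75.2, 127.5, 214.8, 223.5, 279.1, 330.3, 195.7, 116.0, 0.0 m³/s; ΣQ_DR = 1745 m³/s, peak = 330.3 m³/s.
Runoff depth d = ΣQ_DR·Δt / A = 1745 × 7200 / (838 km²) = 14.99 mm.
The 1-cm UH is the DRH scaled by (10 mm)/d, so U_p = 330.3 × 10/14.99 = 220 m³/s.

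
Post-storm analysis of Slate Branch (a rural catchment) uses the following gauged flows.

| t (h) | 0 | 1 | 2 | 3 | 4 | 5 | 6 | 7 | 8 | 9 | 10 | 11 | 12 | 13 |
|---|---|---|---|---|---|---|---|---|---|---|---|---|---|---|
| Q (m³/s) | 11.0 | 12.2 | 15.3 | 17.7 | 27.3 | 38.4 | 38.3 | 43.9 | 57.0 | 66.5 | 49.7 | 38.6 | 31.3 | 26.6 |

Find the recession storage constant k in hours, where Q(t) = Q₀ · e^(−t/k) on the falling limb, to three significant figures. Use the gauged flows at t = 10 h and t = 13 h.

k ≈ 4.80 h

On the falling limb, Q drops from 49.7 to 26.6 m³/s between t = 10 h and t = 13 h (Δt = 3 h).
k = −Δt / ln(Q₂/Q₁) = −3 / ln(26.6/49.7) = 4.80 h.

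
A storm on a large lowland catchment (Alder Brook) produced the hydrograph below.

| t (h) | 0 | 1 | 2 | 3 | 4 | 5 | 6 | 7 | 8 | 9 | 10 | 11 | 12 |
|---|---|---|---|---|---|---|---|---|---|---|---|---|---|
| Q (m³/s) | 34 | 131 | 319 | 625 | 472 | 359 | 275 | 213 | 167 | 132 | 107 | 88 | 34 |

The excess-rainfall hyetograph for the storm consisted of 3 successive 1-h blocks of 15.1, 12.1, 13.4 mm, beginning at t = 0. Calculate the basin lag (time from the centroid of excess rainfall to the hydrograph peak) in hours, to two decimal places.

Centroid of excess rainfall: t_c = Σ P_i·t̄_i / ΣP_i = 1.4581 h (block centres at 0.5, 1.5, 2.5 h).
Hydrograph peak occurs at t = 3 h, so basin lag t_L = 3 − 1.4581 = 1.54 h.

t_L ≈ 1.54 h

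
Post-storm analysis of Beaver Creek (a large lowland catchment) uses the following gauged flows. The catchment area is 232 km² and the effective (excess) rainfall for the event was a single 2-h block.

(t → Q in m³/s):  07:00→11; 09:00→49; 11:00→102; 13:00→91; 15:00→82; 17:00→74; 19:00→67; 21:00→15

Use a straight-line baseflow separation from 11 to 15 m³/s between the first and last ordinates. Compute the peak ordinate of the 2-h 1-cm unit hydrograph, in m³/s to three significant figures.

Direct runoff: 0.00, 37.43, 89.86, 78.29, 68.71, 60.14, 52.57, 0.00 m³/s; ΣQ_DR = 387.0 m³/s, peak = 89.86 m³/s.
Runoff depth d = ΣQ_DR·Δt / A = 387.0 × 7200 / (232 km²) = 12.01 mm.
The 1-cm UH is the DRH scaled by (10 mm)/d, so U_p = 89.86 × 10/12.01 = 74.8 m³/s.

U_p ≈ 74.8 m³/s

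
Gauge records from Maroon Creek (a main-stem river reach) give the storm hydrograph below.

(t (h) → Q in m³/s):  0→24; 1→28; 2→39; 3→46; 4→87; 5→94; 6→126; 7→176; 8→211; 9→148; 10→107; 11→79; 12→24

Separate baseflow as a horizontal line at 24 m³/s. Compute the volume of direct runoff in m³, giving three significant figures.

Direct-runoff ordinates (Q − Q_b): 0.0, 4.0, 15.0, 22.0, 63.0, 70.0, 102.0, 152.0, 187.0, 124.0, 83.0, 55.0, 0.0 m³/s.
ΣQ_DR = 877.0 m³/s.
With Δt = 1 h = 3600 s, V = ΣQ_DR · Δt = 877.0 × 3600 = 3.16 × 10^6 m³.

V ≈ 3.16 × 10^6 m³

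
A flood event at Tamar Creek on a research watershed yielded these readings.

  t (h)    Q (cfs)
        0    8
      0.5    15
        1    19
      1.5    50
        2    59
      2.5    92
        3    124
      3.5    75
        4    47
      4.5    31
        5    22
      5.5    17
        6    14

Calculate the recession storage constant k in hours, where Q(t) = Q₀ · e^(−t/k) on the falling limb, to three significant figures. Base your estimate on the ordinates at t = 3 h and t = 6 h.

k ≈ 1.38 h

On the falling limb, Q drops from 124 to 14 cfs between t = 3 h and t = 6 h (Δt = 3 h).
k = −Δt / ln(Q₂/Q₁) = −3 / ln(14/124) = 1.38 h.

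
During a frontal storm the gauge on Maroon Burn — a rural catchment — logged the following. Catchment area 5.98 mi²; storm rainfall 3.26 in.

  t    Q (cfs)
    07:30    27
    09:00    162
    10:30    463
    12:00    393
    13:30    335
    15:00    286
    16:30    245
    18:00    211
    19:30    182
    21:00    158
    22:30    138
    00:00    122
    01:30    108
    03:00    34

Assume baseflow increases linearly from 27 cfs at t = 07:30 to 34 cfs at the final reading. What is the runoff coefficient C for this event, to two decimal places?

C ≈ 0.29

ΣQ_DR = 2437 cfs; V = ΣQ_DR·Δt = 1.316 × 10^7 ft³.
Runoff depth d = V / A = 0.9472 in.
C = d / P = 0.9472 / 3.26 = 0.29.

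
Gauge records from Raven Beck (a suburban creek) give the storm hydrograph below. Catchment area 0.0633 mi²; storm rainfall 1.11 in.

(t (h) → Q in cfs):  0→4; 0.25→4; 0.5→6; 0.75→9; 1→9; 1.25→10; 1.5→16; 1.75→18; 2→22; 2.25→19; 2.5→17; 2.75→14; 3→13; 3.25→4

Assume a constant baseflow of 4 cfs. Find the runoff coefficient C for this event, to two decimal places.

C ≈ 0.60

ΣQ_DR = 109.0 cfs; V = ΣQ_DR·Δt = 98100 ft³.
Runoff depth d = V / A = 0.6671 in.
C = d / P = 0.6671 / 1.11 = 0.60.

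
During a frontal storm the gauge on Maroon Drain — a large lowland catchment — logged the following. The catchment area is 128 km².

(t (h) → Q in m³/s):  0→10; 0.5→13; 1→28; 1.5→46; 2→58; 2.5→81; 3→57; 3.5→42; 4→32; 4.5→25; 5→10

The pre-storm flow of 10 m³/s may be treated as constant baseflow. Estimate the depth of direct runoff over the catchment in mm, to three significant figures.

d ≈ 4.11 mm

Direct runoff: 0.0, 3.0, 18.0, 36.0, 48.0, 71.0, 47.0, 32.0, 22.0, 15.0, 0.0 m³/s; ΣQ_DR = 292.0 m³/s.
V = ΣQ_DR · Δt = 292.0 × 1800 s = 5.256 × 10^5 m³.
Over A = 128 km², depth = V / A = 4.11 mm.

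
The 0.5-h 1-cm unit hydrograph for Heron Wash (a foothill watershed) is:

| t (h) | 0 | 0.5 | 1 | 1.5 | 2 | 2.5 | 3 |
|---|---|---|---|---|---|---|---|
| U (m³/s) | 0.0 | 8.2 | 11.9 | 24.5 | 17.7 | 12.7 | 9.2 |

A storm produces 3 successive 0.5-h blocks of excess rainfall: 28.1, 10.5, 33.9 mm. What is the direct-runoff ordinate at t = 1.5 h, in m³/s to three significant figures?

Q ≈ 109 m³/s

By discrete convolution, Q_j = Σ (P_i / 10 mm) · U_{j−i}.
At t = 1.5 h (j=3): Q = (28.1/10)·24.5 + (10.5/10)·11.9 + (33.9/10)·8.2 = 109 m³/s.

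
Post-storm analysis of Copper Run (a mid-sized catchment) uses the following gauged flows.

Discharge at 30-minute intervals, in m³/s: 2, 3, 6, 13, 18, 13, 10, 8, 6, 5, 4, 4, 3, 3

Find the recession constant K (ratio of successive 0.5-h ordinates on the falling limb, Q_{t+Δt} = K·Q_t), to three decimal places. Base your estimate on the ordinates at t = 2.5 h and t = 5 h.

K ≈ 0.790

Using the recession-limb readings at t = 2.5 h and t = 5 h: Q falls from 13 to 4 m³/s over 5 intervals.
K = (Q₂/Q₁)^(1/5) = (4/13)^(1/5) = 0.790.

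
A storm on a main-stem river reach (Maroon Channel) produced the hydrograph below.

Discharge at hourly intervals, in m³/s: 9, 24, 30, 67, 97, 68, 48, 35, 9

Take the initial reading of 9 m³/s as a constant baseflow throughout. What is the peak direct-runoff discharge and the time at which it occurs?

Subtracting baseflow gives direct-runoff ordinates: 0.0, 15.0, 21.0, 58.0, 88.0, 59.0, 39.0, 26.0, 0.0 m³/s.
The maximum is 88.0 m³/s, occurring at the reading for t = 4 h.

Q_p = 88.0 m³/s at t = 4 h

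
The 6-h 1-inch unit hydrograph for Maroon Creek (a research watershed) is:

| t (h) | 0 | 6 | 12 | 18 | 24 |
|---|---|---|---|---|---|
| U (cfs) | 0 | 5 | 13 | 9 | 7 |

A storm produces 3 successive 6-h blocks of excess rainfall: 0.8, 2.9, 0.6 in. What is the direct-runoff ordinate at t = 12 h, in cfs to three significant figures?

Q ≈ 24.9 cfs

By discrete convolution, Q_j = Σ (P_i / 1 in) · U_{j−i}.
At t = 12 h (j=2): Q = (0.8/1)·13 + (2.9/1)·5 + (0.6/1)·0 = 24.9 cfs.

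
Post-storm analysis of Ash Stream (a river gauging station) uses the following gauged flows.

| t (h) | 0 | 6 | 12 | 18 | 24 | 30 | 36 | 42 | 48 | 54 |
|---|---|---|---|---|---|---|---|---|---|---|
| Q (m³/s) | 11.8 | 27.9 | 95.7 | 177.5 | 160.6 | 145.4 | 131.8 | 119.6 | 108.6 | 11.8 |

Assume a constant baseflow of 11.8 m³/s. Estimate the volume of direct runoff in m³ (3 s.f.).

Direct-runoff ordinates (Q − Q_b): 0.0, 16.1, 83.9, 165.7, 148.8, 133.6, 120.0, 107.8, 96.8, 0.0 m³/s.
ΣQ_DR = 872.7 m³/s.
With Δt = 6 h = 21600 s, V = ΣQ_DR · Δt = 872.7 × 21600 = 1.89 × 10^7 m³.

V ≈ 1.89 × 10^7 m³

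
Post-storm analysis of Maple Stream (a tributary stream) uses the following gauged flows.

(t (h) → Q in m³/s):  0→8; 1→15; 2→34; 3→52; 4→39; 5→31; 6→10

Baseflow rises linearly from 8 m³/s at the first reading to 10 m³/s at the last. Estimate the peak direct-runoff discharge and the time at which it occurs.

Q_p = 43.00 m³/s at t = 3 h

Subtracting baseflow gives direct-runoff ordinates: 0.00, 6.67, 25.33, 43.00, 29.67, 21.33, 0.00 m³/s.
The maximum is 43.00 m³/s, occurring at the reading for t = 3 h.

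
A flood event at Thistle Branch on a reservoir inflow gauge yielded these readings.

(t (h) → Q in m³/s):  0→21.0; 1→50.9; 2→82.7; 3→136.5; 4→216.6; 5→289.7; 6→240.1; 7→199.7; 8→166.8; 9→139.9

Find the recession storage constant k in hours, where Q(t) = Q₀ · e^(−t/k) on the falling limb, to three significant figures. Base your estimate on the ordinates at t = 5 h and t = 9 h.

k ≈ 5.50 h

On the falling limb, Q drops from 289.7 to 139.9 m³/s between t = 5 h and t = 9 h (Δt = 4 h).
k = −Δt / ln(Q₂/Q₁) = −4 / ln(139.9/289.7) = 5.50 h.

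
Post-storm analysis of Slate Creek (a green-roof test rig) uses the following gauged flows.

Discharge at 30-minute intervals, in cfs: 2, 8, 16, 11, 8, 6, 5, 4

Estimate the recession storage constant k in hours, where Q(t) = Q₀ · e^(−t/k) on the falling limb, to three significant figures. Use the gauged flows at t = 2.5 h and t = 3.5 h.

On the falling limb, Q drops from 6 to 4 cfs between t = 2.5 h and t = 3.5 h (Δt = 1 h).
k = −Δt / ln(Q₂/Q₁) = −1 / ln(4/6) = 2.47 h.

k ≈ 2.47 h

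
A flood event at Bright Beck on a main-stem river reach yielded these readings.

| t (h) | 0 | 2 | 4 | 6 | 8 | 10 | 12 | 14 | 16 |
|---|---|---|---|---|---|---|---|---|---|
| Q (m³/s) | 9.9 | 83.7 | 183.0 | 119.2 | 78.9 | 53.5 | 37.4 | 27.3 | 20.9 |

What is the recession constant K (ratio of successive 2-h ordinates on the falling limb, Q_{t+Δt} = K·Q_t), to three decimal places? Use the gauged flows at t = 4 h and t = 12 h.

Using the recession-limb readings at t = 4 h and t = 12 h: Q falls from 183.0 to 37.4 m³/s over 4 intervals.
K = (Q₂/Q₁)^(1/4) = (37.4/183.0)^(1/4) = 0.672.

K ≈ 0.672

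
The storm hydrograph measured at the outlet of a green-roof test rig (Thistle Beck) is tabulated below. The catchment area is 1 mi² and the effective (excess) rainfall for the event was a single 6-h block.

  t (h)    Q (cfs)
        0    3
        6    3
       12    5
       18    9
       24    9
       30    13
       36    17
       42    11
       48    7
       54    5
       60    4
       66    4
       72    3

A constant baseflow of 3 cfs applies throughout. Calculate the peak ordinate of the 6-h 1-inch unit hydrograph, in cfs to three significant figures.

Direct runoff: 0.0, 0.0, 2.0, 6.0, 6.0, 10.0, 14.0, 8.0, 4.0, 2.0, 1.0, 1.0, 0.0 cfs; ΣQ_DR = 54.00 cfs, peak = 14.0 cfs.
Runoff depth d = ΣQ_DR·Δt / A = 54.00 × 21600 / (1 mi²) = 0.5021 in.
The 1-inch UH is the DRH scaled by (1 in)/d, so U_p = 14.0 × 1/0.5021 = 27.9 cfs.

U_p ≈ 27.9 cfs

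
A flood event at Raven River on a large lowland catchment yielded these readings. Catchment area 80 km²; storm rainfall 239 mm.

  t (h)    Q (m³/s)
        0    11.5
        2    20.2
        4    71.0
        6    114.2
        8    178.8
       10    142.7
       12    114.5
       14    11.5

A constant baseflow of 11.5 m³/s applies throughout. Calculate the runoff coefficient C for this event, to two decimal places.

ΣQ_DR = 572.4 m³/s; V = ΣQ_DR·Δt = 4.121 × 10^6 m³.
Runoff depth d = V / A = 51.52 mm.
C = d / P = 51.52 / 239 = 0.22.

C ≈ 0.22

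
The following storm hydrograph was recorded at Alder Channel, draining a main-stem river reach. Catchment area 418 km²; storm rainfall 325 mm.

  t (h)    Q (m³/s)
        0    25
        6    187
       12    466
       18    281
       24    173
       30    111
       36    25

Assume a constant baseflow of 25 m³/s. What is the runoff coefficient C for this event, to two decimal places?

C ≈ 0.17

ΣQ_DR = 1093 m³/s; V = ΣQ_DR·Δt = 2.361 × 10^7 m³.
Runoff depth d = V / A = 56.48 mm.
C = d / P = 56.48 / 325 = 0.17.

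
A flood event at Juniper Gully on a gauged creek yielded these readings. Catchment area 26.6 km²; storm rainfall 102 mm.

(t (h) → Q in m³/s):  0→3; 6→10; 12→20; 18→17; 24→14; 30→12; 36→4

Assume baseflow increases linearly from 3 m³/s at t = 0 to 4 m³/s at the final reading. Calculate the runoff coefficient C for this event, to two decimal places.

C ≈ 0.44

ΣQ_DR = 55.50 m³/s; V = ΣQ_DR·Δt = 1.199 × 10^6 m³.
Runoff depth d = V / A = 45.07 mm.
C = d / P = 45.07 / 102 = 0.44.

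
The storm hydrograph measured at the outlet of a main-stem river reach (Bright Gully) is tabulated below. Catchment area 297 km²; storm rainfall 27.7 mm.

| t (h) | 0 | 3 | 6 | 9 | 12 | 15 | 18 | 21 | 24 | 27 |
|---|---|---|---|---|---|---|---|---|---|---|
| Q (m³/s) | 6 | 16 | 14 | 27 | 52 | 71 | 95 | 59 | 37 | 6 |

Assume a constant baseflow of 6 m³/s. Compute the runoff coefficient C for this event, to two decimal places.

ΣQ_DR = 323.0 m³/s; V = ΣQ_DR·Δt = 3.488 × 10^6 m³.
Runoff depth d = V / A = 11.75 mm.
C = d / P = 11.75 / 27.7 = 0.42.

C ≈ 0.42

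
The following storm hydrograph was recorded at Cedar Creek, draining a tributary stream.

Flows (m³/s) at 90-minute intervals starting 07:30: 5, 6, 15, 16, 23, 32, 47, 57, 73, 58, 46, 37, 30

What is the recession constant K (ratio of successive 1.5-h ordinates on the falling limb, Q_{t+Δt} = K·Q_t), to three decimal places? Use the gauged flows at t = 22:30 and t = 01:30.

K ≈ 0.808

Using the recession-limb readings at t = 22:30 and t = 01:30: Q falls from 46 to 30 m³/s over 2 intervals.
K = (Q₂/Q₁)^(1/2) = (30/46)^(1/2) = 0.808.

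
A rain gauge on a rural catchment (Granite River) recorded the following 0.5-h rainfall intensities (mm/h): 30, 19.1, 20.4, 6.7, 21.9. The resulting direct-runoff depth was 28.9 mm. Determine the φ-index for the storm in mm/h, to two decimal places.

φ ≈ 8.40 mm/h

Only the 4 blocks with intensity above φ contribute runoff: 30, 19.1, 20.4, 21.9 mm/h.
Σ(I−φ)·Δt = d  ⇒  (30+19.1+20.4+21.9 − 4φ)·0.5 = 28.9
φ = (91.40 − 28.9/0.5) / 4 = 8.40 mm/h.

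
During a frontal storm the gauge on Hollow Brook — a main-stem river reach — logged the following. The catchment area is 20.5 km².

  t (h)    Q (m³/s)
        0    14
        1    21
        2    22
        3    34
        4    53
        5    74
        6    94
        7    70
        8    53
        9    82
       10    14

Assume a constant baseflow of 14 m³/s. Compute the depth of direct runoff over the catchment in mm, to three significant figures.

d ≈ 66.2 mm

Direct runoff: 0.0, 7.0, 8.0, 20.0, 39.0, 60.0, 80.0, 56.0, 39.0, 68.0, 0.0 m³/s; ΣQ_DR = 377.0 m³/s.
V = ΣQ_DR · Δt = 377.0 × 3600 s = 1.357 × 10^6 m³.
Over A = 20.5 km², depth = V / A = 66.2 mm.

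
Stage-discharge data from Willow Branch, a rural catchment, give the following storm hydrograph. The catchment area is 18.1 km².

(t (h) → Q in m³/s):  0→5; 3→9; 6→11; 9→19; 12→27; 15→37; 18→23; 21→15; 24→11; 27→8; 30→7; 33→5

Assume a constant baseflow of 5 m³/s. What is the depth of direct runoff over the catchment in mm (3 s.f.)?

Direct runoff: 0.0, 4.0, 6.0, 14.0, 22.0, 32.0, 18.0, 10.0, 6.0, 3.0, 2.0, 0.0 m³/s; ΣQ_DR = 117.0 m³/s.
V = ΣQ_DR · Δt = 117.0 × 10800 s = 1.264 × 10^6 m³.
Over A = 18.1 km², depth = V / A = 69.8 mm.

d ≈ 69.8 mm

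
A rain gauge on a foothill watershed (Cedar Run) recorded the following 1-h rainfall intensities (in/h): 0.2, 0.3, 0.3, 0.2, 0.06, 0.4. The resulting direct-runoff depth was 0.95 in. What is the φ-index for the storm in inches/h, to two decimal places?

Only the 5 blocks with intensity above φ contribute runoff: 0.2, 0.3, 0.3, 0.2, 0.4 in/h.
Σ(I−φ)·Δt = d  ⇒  (0.2+0.3+0.3+0.2+0.4 − 5φ)·1 = 0.95
φ = (1.400 − 0.95/1) / 5 = 0.09 in/h.

φ ≈ 0.09 in/h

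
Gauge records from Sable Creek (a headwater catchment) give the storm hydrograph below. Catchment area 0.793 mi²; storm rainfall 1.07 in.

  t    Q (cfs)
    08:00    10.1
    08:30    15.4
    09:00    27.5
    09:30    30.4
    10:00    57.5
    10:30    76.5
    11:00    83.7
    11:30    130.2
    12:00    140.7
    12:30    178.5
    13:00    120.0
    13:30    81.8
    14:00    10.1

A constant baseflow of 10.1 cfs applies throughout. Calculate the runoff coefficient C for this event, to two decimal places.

ΣQ_DR = 831.1 cfs; V = ΣQ_DR·Δt = 1.496 × 10^6 ft³.
Runoff depth d = V / A = 0.8120 in.
C = d / P = 0.8120 / 1.07 = 0.76.

C ≈ 0.76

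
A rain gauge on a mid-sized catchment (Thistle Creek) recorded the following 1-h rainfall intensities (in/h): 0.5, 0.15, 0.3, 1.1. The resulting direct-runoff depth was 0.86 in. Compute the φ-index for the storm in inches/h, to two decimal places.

φ ≈ 0.37 in/h

Only the 2 blocks with intensity above φ contribute runoff: 0.5, 1.1 in/h.
Σ(I−φ)·Δt = d  ⇒  (0.5+1.1 − 2φ)·1 = 0.86
φ = (1.600 − 0.86/1) / 2 = 0.37 in/h.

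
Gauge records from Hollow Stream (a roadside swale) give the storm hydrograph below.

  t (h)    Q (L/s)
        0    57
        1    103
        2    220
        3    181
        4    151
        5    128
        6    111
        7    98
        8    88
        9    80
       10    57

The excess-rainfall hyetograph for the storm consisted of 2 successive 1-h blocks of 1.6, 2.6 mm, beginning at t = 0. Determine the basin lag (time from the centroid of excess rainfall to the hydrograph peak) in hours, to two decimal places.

t_L ≈ 0.88 h

Centroid of excess rainfall: t_c = Σ P_i·t̄_i / ΣP_i = 1.1190 h (block centres at 0.5, 1.5 h).
Hydrograph peak occurs at t = 2 h, so basin lag t_L = 2 − 1.1190 = 0.88 h.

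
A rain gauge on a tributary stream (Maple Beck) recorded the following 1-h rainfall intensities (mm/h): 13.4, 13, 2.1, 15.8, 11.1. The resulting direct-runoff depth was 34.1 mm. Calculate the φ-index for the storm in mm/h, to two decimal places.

Only the 4 blocks with intensity above φ contribute runoff: 13.4, 13, 15.8, 11.1 mm/h.
Σ(I−φ)·Δt = d  ⇒  (13.4+13+15.8+11.1 − 4φ)·1 = 34.1
φ = (53.30 − 34.1/1) / 4 = 4.80 mm/h.

φ ≈ 4.80 mm/h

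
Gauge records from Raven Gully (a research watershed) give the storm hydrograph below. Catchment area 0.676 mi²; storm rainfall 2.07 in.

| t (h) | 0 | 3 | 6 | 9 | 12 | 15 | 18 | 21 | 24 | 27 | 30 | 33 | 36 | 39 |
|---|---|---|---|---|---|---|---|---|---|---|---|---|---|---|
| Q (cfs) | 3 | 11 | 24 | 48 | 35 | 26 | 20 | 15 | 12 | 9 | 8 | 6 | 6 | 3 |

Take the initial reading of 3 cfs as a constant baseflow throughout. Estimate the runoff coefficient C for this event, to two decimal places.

ΣQ_DR = 184.0 cfs; V = ΣQ_DR·Δt = 1.987 × 10^6 ft³.
Runoff depth d = V / A = 1.265 in.
C = d / P = 1.265 / 2.07 = 0.61.

C ≈ 0.61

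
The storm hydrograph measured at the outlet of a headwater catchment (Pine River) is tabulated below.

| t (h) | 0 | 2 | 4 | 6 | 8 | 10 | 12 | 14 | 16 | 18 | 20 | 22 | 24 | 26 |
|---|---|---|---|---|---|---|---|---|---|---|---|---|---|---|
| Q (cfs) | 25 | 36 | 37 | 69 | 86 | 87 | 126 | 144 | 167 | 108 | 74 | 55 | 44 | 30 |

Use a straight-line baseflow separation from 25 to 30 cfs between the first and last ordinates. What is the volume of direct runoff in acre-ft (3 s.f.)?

V ≈ 116 acre-ft

Direct-runoff ordinates (Q − Q_b): 0.00, 10.62, 11.23, 42.85, 59.46, 60.08, 98.69, 116.31, 138.92, 79.54, 45.15, 25.77, 14.38, 0.00 cfs.
ΣQ_DR = 703.0 cfs.
With Δt = 2 h = 7200 s, V = ΣQ_DR · Δt = 703.0 × 7200 = 5.06 × 10^6 ft³ = 116 acre-ft.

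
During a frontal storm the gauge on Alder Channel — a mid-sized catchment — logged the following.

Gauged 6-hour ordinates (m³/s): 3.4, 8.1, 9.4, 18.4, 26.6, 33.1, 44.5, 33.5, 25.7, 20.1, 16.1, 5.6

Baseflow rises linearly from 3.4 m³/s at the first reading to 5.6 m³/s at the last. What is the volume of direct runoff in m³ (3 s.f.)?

Direct-runoff ordinates (Q − Q_b): 0.00, 4.50, 5.60, 14.40, 22.40, 28.70, 39.90, 28.70, 20.70, 14.90, 10.70, 0.00 m³/s.
ΣQ_DR = 190.5 m³/s.
With Δt = 6 h = 21600 s, V = ΣQ_DR · Δt = 190.5 × 21600 = 4.11 × 10^6 m³.

V ≈ 4.11 × 10^6 m³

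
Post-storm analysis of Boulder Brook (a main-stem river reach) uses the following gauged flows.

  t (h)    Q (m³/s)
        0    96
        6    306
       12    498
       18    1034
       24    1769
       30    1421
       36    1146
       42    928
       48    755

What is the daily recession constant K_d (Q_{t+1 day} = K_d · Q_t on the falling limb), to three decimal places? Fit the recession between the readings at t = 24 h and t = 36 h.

K_d ≈ 0.420

Between t = 24 h and t = 36 h the flow falls from 1769 to 1146 m³/s over 2×6 h = 12 h.
Per-interval ratio K = (1146/1769)^(1/2) = 0.8049; K_d = K^(24/6) = 0.420.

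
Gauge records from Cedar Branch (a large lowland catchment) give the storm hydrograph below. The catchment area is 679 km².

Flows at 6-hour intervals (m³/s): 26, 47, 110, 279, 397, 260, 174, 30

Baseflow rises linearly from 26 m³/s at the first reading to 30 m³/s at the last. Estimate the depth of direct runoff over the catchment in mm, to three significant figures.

Direct runoff: 0.00, 20.43, 82.86, 251.29, 368.71, 231.14, 144.57, 0.00 m³/s; ΣQ_DR = 1099 m³/s.
V = ΣQ_DR · Δt = 1099 × 21600 s = 2.374 × 10^7 m³.
Over A = 679 km², depth = V / A = 35.0 mm.

d ≈ 35.0 mm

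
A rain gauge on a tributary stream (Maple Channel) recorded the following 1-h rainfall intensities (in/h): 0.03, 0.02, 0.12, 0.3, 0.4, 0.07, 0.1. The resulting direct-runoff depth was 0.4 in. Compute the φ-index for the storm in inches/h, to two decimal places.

φ ≈ 0.15 in/h

Only the 2 blocks with intensity above φ contribute runoff: 0.3, 0.4 in/h.
Σ(I−φ)·Δt = d  ⇒  (0.3+0.4 − 2φ)·1 = 0.4
φ = (0.7000 − 0.4/1) / 2 = 0.15 in/h.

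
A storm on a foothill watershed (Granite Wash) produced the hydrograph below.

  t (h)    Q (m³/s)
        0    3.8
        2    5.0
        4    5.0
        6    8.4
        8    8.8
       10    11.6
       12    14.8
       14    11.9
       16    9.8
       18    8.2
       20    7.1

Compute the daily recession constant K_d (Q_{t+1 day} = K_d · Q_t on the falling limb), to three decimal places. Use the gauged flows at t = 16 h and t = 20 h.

K_d ≈ 0.145

Between t = 16 h and t = 20 h the flow falls from 9.8 to 7.1 m³/s over 2×2 h = 4 h.
Per-interval ratio K = (7.1/9.8)^(1/2) = 0.8512; K_d = K^(24/2) = 0.145.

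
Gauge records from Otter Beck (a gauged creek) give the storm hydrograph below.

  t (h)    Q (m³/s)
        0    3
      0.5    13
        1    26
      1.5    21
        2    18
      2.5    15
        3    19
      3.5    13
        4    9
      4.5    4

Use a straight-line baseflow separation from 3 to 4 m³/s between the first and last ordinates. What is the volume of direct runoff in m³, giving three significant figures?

V ≈ 1.91 × 10^5 m³

Direct-runoff ordinates (Q − Q_b): 0.00, 9.89, 22.78, 17.67, 14.56, 11.44, 15.33, 9.22, 5.11, 0.00 m³/s.
ΣQ_DR = 106.0 m³/s.
With Δt = 0.5 h = 1800 s, V = ΣQ_DR · Δt = 106.0 × 1800 = 1.91 × 10^5 m³.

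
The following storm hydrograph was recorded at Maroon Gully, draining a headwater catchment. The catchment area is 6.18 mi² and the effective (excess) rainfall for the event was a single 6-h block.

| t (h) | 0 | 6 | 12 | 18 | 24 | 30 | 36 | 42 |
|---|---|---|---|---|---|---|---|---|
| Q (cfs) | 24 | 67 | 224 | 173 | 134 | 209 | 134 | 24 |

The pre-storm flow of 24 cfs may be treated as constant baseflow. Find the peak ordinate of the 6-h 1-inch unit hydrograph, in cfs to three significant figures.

U_p ≈ 167 cfs

Direct runoff: 0.0, 43.0, 200.0, 149.0, 110.0, 185.0, 110.0, 0.0 cfs; ΣQ_DR = 797.0 cfs, peak = 200.0 cfs.
Runoff depth d = ΣQ_DR·Δt / A = 797.0 × 21600 / (6.18 mi²) = 1.199 in.
The 1-inch UH is the DRH scaled by (1 in)/d, so U_p = 200.0 × 1/1.199 = 167 cfs.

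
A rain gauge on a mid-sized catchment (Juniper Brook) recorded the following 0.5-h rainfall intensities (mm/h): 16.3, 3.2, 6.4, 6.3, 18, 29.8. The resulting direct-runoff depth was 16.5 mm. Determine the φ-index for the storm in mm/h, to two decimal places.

Only the 3 blocks with intensity above φ contribute runoff: 16.3, 18, 29.8 mm/h.
Σ(I−φ)·Δt = d  ⇒  (16.3+18+29.8 − 3φ)·0.5 = 16.5
φ = (64.10 − 16.5/0.5) / 3 = 10.37 mm/h.

φ ≈ 10.37 mm/h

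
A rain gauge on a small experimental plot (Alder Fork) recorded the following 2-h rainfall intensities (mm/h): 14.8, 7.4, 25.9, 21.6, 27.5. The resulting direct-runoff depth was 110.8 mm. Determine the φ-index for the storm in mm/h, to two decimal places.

Only the 4 blocks with intensity above φ contribute runoff: 14.8, 25.9, 21.6, 27.5 mm/h.
Σ(I−φ)·Δt = d  ⇒  (14.8+25.9+21.6+27.5 − 4φ)·2 = 110.8
φ = (89.80 − 110.8/2) / 4 = 8.60 mm/h.

φ ≈ 8.60 mm/h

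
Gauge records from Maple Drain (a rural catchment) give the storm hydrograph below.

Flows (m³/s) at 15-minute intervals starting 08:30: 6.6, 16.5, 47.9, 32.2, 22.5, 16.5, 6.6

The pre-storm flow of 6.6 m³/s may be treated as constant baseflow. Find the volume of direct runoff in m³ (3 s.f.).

Direct-runoff ordinates (Q − Q_b): 0.0, 9.9, 41.3, 25.6, 15.9, 9.9, 0.0 m³/s.
ΣQ_DR = 102.6 m³/s.
With Δt = 0.25 h = 900 s, V = ΣQ_DR · Δt = 102.6 × 900 = 92300 m³.

V ≈ 92300 m³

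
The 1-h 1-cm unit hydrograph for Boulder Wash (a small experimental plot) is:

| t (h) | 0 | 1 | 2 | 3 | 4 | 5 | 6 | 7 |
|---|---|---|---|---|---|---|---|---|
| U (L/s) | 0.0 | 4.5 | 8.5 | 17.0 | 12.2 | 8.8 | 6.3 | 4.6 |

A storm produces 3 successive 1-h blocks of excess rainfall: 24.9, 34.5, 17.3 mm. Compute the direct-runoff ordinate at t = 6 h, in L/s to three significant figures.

Q ≈ 67.2 L/s

By discrete convolution, Q_j = Σ (P_i / 10 mm) · U_{j−i}.
At t = 6 h (j=6): Q = (24.9/10)·6.3 + (34.5/10)·8.8 + (17.3/10)·12.2 = 67.2 L/s.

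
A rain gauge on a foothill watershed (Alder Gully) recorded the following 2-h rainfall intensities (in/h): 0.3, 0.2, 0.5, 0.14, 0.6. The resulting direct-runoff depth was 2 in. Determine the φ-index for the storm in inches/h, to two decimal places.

Only the 4 blocks with intensity above φ contribute runoff: 0.3, 0.2, 0.5, 0.6 in/h.
Σ(I−φ)·Δt = d  ⇒  (0.3+0.2+0.5+0.6 − 4φ)·2 = 2
φ = (1.600 − 2/2) / 4 = 0.15 in/h.

φ ≈ 0.15 in/h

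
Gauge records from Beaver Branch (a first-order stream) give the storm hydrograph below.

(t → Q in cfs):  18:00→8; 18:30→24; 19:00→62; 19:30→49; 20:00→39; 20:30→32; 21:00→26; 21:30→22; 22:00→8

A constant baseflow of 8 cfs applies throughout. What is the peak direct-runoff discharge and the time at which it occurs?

Subtracting baseflow gives direct-runoff ordinates: 0.0, 16.0, 54.0, 41.0, 31.0, 24.0, 18.0, 14.0, 0.0 cfs.
The maximum is 54.0 cfs, occurring at the reading for t = 19:00.

Q_p = 54.0 cfs at t = 19:00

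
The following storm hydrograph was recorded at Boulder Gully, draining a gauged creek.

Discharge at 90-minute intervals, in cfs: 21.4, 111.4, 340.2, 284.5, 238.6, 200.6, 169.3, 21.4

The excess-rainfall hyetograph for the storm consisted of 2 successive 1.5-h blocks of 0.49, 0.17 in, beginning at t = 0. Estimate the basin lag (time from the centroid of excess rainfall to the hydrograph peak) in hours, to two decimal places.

Centroid of excess rainfall: t_c = Σ P_i·t̄_i / ΣP_i = 1.1364 h (block centres at 0.75, 2.25 h).
Hydrograph peak occurs at t = 3 h, so basin lag t_L = 3 − 1.1364 = 1.86 h.

t_L ≈ 1.86 h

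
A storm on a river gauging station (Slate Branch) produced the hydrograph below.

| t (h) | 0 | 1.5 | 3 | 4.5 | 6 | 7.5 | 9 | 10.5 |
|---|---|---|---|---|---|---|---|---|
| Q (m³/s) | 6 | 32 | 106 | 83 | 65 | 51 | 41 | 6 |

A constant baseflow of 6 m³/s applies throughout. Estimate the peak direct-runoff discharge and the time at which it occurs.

Subtracting baseflow gives direct-runoff ordinates: 0.0, 26.0, 100.0, 77.0, 59.0, 45.0, 35.0, 0.0 m³/s.
The maximum is 100.0 m³/s, occurring at the reading for t = 3 h.

Q_p = 100.0 m³/s at t = 3 h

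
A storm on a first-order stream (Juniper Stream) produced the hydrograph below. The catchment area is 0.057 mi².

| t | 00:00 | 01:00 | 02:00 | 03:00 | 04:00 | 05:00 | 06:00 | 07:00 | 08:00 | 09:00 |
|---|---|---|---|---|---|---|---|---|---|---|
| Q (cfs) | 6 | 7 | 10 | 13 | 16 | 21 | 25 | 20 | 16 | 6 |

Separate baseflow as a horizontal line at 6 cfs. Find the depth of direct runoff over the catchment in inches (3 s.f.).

d ≈ 2.17 in

Direct runoff: 0.0, 1.0, 4.0, 7.0, 10.0, 15.0, 19.0, 14.0, 10.0, 0.0 cfs; ΣQ_DR = 80.00 cfs.
V = ΣQ_DR · Δt = 80.00 × 3600 s = 2.880 × 10^5 ft³.
Over A = 0.057 mi², depth = V / A = 2.17 in.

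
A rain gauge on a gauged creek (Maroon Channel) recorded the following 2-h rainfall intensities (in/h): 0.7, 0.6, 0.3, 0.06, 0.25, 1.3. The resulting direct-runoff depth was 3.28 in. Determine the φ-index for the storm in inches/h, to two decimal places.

Only the 3 blocks with intensity above φ contribute runoff: 0.7, 0.6, 1.3 in/h.
Σ(I−φ)·Δt = d  ⇒  (0.7+0.6+1.3 − 3φ)·2 = 3.28
φ = (2.600 − 3.28/2) / 3 = 0.32 in/h.

φ ≈ 0.32 in/h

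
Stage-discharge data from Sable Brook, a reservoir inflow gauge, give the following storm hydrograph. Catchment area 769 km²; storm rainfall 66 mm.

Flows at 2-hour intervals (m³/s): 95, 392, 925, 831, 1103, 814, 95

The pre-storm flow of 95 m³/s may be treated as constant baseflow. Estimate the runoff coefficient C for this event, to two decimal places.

ΣQ_DR = 3590 m³/s; V = ΣQ_DR·Δt = 2.585 × 10^7 m³.
Runoff depth d = V / A = 33.61 mm.
C = d / P = 33.61 / 66 = 0.51.

C ≈ 0.51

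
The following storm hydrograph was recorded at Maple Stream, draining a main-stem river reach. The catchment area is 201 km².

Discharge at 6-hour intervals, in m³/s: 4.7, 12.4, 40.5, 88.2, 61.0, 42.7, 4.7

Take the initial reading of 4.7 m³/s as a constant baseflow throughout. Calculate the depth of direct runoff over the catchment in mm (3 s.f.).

d ≈ 23.8 mm

Direct runoff: 0.0, 7.7, 35.8, 83.5, 56.3, 38.0, 0.0 m³/s; ΣQ_DR = 221.3 m³/s.
V = ΣQ_DR · Δt = 221.3 × 21600 s = 4.780 × 10^6 m³.
Over A = 201 km², depth = V / A = 23.8 mm.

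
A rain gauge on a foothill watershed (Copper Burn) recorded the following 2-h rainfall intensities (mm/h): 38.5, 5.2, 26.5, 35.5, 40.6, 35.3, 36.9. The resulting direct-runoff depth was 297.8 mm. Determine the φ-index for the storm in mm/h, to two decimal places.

φ ≈ 10.73 mm/h

Only the 6 blocks with intensity above φ contribute runoff: 38.5, 26.5, 35.5, 40.6, 35.3, 36.9 mm/h.
Σ(I−φ)·Δt = d  ⇒  (38.5+26.5+35.5+40.6+35.3+36.9 − 6φ)·2 = 297.8
φ = (213.3 − 297.8/2) / 6 = 10.73 mm/h.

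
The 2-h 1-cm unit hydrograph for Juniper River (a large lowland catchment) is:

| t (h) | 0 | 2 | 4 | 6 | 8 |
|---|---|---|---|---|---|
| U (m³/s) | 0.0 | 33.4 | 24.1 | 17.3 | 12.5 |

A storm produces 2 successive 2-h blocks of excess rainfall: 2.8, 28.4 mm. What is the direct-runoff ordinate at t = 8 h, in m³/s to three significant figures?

Q ≈ 52.6 m³/s

By discrete convolution, Q_j = Σ (P_i / 10 mm) · U_{j−i}.
At t = 8 h (j=4): Q = (2.8/10)·12.5 + (28.4/10)·17.3 = 52.6 m³/s.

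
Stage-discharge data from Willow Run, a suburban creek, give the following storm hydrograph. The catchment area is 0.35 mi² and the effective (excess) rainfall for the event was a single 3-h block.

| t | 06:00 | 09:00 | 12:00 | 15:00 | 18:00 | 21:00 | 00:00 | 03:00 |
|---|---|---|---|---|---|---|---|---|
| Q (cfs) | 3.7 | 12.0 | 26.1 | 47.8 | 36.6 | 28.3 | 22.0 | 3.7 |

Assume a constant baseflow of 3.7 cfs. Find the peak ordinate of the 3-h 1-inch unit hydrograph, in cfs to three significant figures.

Direct runoff: 0.0, 8.3, 22.4, 44.1, 32.9, 24.6, 18.3, 0.0 cfs; ΣQ_DR = 150.6 cfs, peak = 44.1 cfs.
Runoff depth d = ΣQ_DR·Δt / A = 150.6 × 10800 / (0.35 mi²) = 2.000 in.
The 1-inch UH is the DRH scaled by (1 in)/d, so U_p = 44.1 × 1/2.000 = 22.0 cfs.

U_p ≈ 22.0 cfs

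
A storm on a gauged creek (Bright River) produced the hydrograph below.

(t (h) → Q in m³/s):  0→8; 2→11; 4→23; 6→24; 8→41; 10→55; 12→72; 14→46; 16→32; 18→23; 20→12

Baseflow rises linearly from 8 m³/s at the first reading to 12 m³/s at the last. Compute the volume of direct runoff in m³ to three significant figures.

V ≈ 1.71 × 10^6 m³

Direct-runoff ordinates (Q − Q_b): 0.00, 2.60, 14.20, 14.80, 31.40, 45.00, 61.60, 35.20, 20.80, 11.40, 0.00 m³/s.
ΣQ_DR = 237.0 m³/s.
With Δt = 2 h = 7200 s, V = ΣQ_DR · Δt = 237.0 × 7200 = 1.71 × 10^6 m³.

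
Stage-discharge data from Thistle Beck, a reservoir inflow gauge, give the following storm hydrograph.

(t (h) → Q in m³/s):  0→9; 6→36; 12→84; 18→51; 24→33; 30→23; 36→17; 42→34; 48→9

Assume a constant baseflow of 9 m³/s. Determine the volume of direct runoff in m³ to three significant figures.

V ≈ 4.64 × 10^6 m³

Direct-runoff ordinates (Q − Q_b): 0.0, 27.0, 75.0, 42.0, 24.0, 14.0, 8.0, 25.0, 0.0 m³/s.
ΣQ_DR = 215.0 m³/s.
With Δt = 6 h = 21600 s, V = ΣQ_DR · Δt = 215.0 × 21600 = 4.64 × 10^6 m³.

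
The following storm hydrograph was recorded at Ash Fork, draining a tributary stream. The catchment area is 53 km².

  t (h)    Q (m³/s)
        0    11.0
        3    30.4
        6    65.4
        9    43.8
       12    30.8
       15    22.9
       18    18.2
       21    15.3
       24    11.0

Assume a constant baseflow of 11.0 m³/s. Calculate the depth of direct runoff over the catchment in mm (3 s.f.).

d ≈ 30.5 mm

Direct runoff: 0.0, 19.4, 54.4, 32.8, 19.8, 11.9, 7.2, 4.3, 0.0 m³/s; ΣQ_DR = 149.8 m³/s.
V = ΣQ_DR · Δt = 149.8 × 10800 s = 1.618 × 10^6 m³.
Over A = 53 km², depth = V / A = 30.5 mm.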